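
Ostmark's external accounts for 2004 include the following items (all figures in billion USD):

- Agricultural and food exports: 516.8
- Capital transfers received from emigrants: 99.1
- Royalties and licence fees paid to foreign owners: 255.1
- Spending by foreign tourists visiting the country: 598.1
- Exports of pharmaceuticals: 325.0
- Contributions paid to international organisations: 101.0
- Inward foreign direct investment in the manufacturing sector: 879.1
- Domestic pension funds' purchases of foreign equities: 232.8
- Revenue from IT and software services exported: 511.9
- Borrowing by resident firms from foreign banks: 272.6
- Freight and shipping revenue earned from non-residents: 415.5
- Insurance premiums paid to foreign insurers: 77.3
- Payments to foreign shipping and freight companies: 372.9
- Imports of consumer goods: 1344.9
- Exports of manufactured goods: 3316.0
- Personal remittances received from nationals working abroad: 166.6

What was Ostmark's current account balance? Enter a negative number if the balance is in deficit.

Goods: 3316.0 + 325.0 - 1344.9 + 516.8 = 2812.9
Services: 415.5 - 77.3 + 511.9 + 598.1 - 372.9 - 255.1 = 820.2
Secondary income: 166.6 - 101.0 = 65.6
Current account = 2812.9 + 820.2 + 65.6 = 3698.7
(Excluded from the current account — capital account: capital transfers received from emigrants 99.1; financial account: inward foreign direct investment in the manufacturing sector 879.1, domestic pension funds' purchases of foreign equities 232.8, borrowing by resident firms from foreign banks 272.6.)

3698.7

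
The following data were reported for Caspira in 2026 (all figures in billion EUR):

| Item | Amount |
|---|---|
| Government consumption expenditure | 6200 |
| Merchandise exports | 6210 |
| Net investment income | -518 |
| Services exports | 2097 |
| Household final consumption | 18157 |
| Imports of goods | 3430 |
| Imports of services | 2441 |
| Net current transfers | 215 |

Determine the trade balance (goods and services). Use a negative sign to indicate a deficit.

2436

Goods balance = 6210 - 3430 = 2780
Services balance = 2097 - 2441 = -344
Trade balance (goods + services) = 2780 + (-344) = 2436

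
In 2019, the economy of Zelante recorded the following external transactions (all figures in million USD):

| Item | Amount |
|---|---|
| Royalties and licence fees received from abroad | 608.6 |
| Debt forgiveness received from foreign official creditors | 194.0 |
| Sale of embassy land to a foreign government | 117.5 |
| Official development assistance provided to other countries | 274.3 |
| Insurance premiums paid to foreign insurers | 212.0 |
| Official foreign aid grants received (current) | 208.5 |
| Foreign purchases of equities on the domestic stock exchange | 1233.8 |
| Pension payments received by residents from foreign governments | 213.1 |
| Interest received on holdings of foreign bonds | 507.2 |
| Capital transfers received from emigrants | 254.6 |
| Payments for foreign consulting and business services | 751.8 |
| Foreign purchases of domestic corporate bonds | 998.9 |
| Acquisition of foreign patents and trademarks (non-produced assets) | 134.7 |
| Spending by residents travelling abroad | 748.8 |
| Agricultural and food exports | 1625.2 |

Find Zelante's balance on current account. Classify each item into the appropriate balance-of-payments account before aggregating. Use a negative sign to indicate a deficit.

Goods: 1625.2
Services: -212.0 - 748.8 - 751.8 + 608.6 = -1104.0
Primary income: 507.2
Secondary income: 213.1 + 208.5 - 274.3 = 147.3
Current account = 1625.2 + (-1104.0) + 507.2 + 147.3 = 1175.7
(Excluded from the current account — capital account: debt forgiveness received from foreign official creditors 194.0, sale of embassy land to a foreign government 117.5, capital transfers received from emigrants 254.6, acquisition of foreign patents and trademarks (non-produced assets) 134.7; financial account: foreign purchases of equities on the domestic stock exchange 1233.8, foreign purchases of domestic corporate bonds 998.9.)

1175.7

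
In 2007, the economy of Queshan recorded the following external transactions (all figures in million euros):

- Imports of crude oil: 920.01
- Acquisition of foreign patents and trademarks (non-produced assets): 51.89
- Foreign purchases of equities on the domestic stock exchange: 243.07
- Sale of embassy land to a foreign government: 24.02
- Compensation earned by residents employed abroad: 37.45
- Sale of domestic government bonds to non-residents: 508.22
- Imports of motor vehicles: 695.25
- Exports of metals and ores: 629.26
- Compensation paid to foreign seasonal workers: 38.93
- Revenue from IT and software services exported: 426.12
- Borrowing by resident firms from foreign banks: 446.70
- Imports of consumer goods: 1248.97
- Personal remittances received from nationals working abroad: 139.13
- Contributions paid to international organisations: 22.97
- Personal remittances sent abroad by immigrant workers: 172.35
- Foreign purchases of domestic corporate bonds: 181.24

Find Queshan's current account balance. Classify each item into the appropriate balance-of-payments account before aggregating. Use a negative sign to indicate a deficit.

-1866.52

Goods: -1248.97 - 920.01 + 629.26 - 695.25 = -2234.97
Services: 426.12
Primary income: 37.45 - 38.93 = -1.48
Secondary income: -22.97 + 139.13 - 172.35 = -56.19
Current account = (-2234.97) + 426.12 + (-1.48) + (-56.19) = -1866.52
(Excluded from the current account — capital account: acquisition of foreign patents and trademarks (non-produced assets) 51.89, sale of embassy land to a foreign government 24.02; financial account: foreign purchases of equities on the domestic stock exchange 243.07, sale of domestic government bonds to non-residents 508.22, borrowing by resident firms from foreign banks 446.70, foreign purchases of domestic corporate bonds 181.24.)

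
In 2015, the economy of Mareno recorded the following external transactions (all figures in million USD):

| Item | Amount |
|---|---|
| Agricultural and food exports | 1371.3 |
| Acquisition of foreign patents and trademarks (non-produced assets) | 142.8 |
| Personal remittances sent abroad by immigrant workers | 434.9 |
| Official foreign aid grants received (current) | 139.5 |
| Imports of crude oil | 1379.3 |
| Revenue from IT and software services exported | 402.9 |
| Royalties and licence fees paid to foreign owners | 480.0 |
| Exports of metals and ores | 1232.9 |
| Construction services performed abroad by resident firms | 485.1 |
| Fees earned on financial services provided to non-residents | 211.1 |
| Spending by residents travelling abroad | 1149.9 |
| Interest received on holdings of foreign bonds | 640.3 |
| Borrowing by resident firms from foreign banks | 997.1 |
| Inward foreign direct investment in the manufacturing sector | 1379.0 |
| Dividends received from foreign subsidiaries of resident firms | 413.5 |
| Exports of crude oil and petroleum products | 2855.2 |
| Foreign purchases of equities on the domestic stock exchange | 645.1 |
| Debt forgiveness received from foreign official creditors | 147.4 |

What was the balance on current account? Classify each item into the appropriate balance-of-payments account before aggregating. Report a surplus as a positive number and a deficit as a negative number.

4307.7

Goods: 1232.9 + 1371.3 + 2855.2 - 1379.3 = 4080.1
Services: 485.1 + 211.1 - 480.0 - 1149.9 + 402.9 = -530.8
Primary income: 413.5 + 640.3 = 1053.8
Secondary income: 139.5 - 434.9 = -295.4
Current account = 4080.1 + (-530.8) + 1053.8 + (-295.4) = 4307.7
(Excluded from the current account — capital account: acquisition of foreign patents and trademarks (non-produced assets) 142.8, debt forgiveness received from foreign official creditors 147.4; financial account: borrowing by resident firms from foreign banks 997.1, inward foreign direct investment in the manufacturing sector 1379.0, foreign purchases of equities on the domestic stock exchange 645.1.)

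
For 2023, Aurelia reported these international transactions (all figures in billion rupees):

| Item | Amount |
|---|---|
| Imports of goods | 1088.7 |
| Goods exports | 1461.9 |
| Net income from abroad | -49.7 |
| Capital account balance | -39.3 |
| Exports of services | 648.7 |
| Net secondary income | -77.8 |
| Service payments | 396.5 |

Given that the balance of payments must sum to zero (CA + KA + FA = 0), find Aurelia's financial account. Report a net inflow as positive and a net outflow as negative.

-458.6

Goods balance = 1461.9 - 1088.7 = 373.2
Services balance = 648.7 - 396.5 = 252.2
Trade balance (goods + services) = 373.2 + 252.2 = 625.4
Net primary income = -49.7
Net secondary income = -77.8
Current account = 625.4 + (-49.7) + (-77.8) = 497.9
Financial account = -(497.9 + (-39.3)) = -458.6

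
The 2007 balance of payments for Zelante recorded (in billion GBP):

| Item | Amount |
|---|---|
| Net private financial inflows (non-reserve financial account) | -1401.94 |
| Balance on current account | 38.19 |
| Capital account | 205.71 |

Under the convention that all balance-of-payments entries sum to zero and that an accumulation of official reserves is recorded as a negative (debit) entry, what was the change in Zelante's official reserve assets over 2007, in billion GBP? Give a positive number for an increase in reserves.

Official reserve transactions balance = -(38.19 + 205.71 + (-1401.94)) = 1158.04
An accumulation of reserves is recorded as a debit (negative entry), so the change in the stock of reserves is the negative of that balance.
Change in official reserves = -(1158.04) = -1158.04

-1158.04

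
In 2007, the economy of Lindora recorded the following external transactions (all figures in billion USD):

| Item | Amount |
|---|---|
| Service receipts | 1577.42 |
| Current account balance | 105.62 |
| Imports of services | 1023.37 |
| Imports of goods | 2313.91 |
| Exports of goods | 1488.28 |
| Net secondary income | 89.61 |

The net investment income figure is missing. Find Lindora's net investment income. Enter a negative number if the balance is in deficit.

287.59

Current account = goods balance + services balance + net primary income + net secondary income
Sum of the known components = -181.97
Net investment income = CA - (known components) = 105.62 - (-181.97) = 287.59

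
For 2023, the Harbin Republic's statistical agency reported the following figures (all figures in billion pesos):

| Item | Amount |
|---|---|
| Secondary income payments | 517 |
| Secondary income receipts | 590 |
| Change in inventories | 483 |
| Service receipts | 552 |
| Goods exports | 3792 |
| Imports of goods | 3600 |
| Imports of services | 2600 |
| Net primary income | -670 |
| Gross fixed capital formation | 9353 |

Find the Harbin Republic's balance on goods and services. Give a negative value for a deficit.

-1856

Goods balance = 3792 - 3600 = 192
Services balance = 552 - 2600 = -2048
Trade balance (goods + services) = 192 + (-2048) = -1856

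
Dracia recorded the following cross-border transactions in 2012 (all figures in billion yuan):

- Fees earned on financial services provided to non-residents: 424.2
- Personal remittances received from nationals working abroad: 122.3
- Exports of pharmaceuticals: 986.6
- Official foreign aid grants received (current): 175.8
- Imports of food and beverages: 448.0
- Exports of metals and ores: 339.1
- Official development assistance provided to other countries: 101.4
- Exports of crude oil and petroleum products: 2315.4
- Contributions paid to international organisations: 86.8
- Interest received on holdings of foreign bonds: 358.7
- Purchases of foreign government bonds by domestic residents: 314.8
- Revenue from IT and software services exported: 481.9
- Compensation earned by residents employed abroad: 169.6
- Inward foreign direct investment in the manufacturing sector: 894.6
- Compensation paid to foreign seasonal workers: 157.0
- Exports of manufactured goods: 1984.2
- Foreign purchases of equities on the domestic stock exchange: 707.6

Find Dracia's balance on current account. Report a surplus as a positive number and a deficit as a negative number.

Goods: 986.6 + 1984.2 + 339.1 + 2315.4 - 448.0 = 5177.3
Services: 424.2 + 481.9 = 906.1
Primary income: -157.0 + 358.7 + 169.6 = 371.3
Secondary income: -86.8 + 175.8 + 122.3 - 101.4 = 109.9
Current account = 5177.3 + 906.1 + 371.3 + 109.9 = 6564.6
(Excluded from the current account — financial account: purchases of foreign government bonds by domestic residents 314.8, inward foreign direct investment in the manufacturing sector 894.6, foreign purchases of equities on the domestic stock exchange 707.6.)

6564.6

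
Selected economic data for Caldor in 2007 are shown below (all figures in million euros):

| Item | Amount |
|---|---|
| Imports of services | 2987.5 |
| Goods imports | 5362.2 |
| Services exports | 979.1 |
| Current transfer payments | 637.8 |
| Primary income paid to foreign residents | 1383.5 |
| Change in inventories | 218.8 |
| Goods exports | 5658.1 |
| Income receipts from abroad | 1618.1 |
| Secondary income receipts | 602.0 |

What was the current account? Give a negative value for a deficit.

Goods balance = 5658.1 - 5362.2 = 295.9
Services balance = 979.1 - 2987.5 = -2008.4
Trade balance (goods + services) = 295.9 + (-2008.4) = -1712.5
Net primary income = 1618.1 - 1383.5 = 234.6
Net secondary income = 602.0 - 637.8 = -35.8
Current account = -1712.5 + 234.6 + (-35.8) = -1513.7

-1513.7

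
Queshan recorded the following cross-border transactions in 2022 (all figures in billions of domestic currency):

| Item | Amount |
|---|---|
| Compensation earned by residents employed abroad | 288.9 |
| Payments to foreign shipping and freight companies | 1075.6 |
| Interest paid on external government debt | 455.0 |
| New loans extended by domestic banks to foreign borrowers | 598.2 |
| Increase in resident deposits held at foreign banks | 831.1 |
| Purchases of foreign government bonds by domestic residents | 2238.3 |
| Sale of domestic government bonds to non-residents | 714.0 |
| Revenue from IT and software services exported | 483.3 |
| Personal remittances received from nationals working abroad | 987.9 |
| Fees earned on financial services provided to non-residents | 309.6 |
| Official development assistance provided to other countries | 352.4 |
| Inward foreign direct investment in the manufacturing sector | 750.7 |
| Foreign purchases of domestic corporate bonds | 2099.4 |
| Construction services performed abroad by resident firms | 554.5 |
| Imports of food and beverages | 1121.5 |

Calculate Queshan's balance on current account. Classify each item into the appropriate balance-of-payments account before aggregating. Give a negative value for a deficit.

Goods: -1121.5
Services: 554.5 - 1075.6 + 483.3 + 309.6 = 271.8
Primary income: 288.9 - 455.0 = -166.1
Secondary income: -352.4 + 987.9 = 635.5
Current account = (-1121.5) + 271.8 + (-166.1) + 635.5 = -380.3
(Excluded from the current account — financial account: new loans extended by domestic banks to foreign borrowers 598.2, increase in resident deposits held at foreign banks 831.1, purchases of foreign government bonds by domestic residents 2238.3, sale of domestic government bonds to non-residents 714.0, inward foreign direct investment in the manufacturing sector 750.7, foreign purchases of domestic corporate bonds 2099.4.)

-380.3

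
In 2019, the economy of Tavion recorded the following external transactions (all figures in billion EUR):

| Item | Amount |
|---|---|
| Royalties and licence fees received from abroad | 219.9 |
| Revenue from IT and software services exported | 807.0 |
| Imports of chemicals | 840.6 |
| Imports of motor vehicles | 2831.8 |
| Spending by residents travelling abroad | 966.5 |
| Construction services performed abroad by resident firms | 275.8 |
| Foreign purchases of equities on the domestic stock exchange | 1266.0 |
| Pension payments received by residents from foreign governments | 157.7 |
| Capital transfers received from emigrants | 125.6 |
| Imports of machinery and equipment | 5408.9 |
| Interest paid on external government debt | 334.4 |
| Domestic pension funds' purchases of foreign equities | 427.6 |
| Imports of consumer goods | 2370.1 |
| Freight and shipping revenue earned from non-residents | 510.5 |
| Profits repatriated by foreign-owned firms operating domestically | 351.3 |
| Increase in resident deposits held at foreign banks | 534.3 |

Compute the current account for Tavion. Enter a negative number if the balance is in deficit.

-11132.7

Goods: -2370.1 - 5408.9 - 2831.8 - 840.6 = -11451.4
Services: 219.9 + 510.5 + 275.8 + 807.0 - 966.5 = 846.7
Primary income: -334.4 - 351.3 = -685.7
Secondary income: 157.7
Current account = (-11451.4) + 846.7 + (-685.7) + 157.7 = -11132.7
(Excluded from the current account — financial account: foreign purchases of equities on the domestic stock exchange 1266.0, domestic pension funds' purchases of foreign equities 427.6, increase in resident deposits held at foreign banks 534.3; capital account: capital transfers received from emigrants 125.6.)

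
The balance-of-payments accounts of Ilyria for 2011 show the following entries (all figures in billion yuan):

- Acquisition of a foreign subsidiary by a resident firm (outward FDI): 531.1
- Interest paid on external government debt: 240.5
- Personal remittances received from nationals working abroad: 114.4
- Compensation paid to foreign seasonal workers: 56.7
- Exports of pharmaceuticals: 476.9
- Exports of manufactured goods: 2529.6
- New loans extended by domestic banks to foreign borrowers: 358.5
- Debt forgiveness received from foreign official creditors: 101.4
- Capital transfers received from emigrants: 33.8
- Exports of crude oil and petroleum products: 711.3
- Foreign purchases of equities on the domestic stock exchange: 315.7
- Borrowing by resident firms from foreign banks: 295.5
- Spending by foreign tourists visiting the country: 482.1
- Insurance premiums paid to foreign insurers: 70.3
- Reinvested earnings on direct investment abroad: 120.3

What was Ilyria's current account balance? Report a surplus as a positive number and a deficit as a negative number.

4067.1

Goods: 711.3 + 2529.6 + 476.9 = 3717.8
Services: -70.3 + 482.1 = 411.8
Primary income: -56.7 - 240.5 + 120.3 = -176.9
Secondary income: 114.4
Current account = 3717.8 + 411.8 + (-176.9) + 114.4 = 4067.1
(Excluded from the current account — financial account: acquisition of a foreign subsidiary by a resident firm (outward FDI) 531.1, new loans extended by domestic banks to foreign borrowers 358.5, foreign purchases of equities on the domestic stock exchange 315.7, borrowing by resident firms from foreign banks 295.5; capital account: debt forgiveness received from foreign official creditors 101.4, capital transfers received from emigrants 33.8.)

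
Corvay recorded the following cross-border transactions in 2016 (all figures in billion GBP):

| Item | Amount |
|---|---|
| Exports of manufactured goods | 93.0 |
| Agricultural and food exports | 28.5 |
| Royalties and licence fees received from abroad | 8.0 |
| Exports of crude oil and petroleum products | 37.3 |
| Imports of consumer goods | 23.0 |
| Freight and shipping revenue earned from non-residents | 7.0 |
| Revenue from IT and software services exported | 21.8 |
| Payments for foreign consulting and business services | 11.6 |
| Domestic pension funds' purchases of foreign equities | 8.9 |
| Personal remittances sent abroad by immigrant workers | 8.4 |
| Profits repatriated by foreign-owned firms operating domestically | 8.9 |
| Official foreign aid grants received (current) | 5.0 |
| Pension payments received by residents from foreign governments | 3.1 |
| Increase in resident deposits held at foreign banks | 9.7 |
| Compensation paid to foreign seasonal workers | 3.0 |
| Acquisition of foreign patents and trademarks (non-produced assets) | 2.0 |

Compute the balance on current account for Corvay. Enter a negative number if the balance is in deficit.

Goods: 28.5 + 37.3 - 23.0 + 93.0 = 135.8
Services: 21.8 - 11.6 + 8.0 + 7.0 = 25.2
Primary income: -8.9 - 3.0 = -11.9
Secondary income: 5.0 + 3.1 - 8.4 = -0.3
Current account = 135.8 + 25.2 + (-11.9) + (-0.3) = 148.8
(Excluded from the current account — financial account: domestic pension funds' purchases of foreign equities 8.9, increase in resident deposits held at foreign banks 9.7; capital account: acquisition of foreign patents and trademarks (non-produced assets) 2.0.)

148.8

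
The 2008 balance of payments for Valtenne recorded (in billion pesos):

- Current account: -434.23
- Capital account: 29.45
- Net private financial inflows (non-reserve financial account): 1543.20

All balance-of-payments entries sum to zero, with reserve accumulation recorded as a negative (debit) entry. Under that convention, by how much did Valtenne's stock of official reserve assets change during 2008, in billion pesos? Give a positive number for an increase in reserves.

Official reserve transactions balance = -((-434.23) + 29.45 + 1543.20) = -1138.42
An accumulation of reserves is recorded as a debit (negative entry), so the change in the stock of reserves is the negative of that balance.
Change in official reserves = -(-1138.42) = 1138.42

1138.42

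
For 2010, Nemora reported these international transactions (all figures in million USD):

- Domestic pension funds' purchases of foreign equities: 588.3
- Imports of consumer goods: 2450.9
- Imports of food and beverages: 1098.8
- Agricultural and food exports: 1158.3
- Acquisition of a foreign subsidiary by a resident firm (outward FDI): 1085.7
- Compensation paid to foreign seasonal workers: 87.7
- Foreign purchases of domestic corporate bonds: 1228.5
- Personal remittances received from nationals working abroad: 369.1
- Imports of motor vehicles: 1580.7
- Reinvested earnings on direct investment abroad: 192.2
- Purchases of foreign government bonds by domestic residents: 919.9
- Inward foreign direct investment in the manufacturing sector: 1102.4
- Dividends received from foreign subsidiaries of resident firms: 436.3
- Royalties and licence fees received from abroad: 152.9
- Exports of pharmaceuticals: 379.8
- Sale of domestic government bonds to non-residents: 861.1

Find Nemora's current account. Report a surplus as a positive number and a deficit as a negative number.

Goods: -1098.8 - 2450.9 - 1580.7 + 1158.3 + 379.8 = -3592.3
Services: 152.9
Primary income: 192.2 - 87.7 + 436.3 = 540.8
Secondary income: 369.1
Current account = (-3592.3) + 152.9 + 540.8 + 369.1 = -2529.5
(Excluded from the current account — financial account: domestic pension funds' purchases of foreign equities 588.3, acquisition of a foreign subsidiary by a resident firm (outward FDI) 1085.7, foreign purchases of domestic corporate bonds 1228.5, purchases of foreign government bonds by domestic residents 919.9, inward foreign direct investment in the manufacturing sector 1102.4, sale of domestic government bonds to non-residents 861.1.)

-2529.5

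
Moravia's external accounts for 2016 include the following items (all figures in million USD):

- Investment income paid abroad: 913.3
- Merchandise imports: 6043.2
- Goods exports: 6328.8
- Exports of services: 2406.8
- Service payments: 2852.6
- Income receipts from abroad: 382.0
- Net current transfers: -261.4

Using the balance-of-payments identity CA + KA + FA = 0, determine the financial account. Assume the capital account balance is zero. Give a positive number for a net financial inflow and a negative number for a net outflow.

952.9

Goods balance = 6328.8 - 6043.2 = 285.6
Services balance = 2406.8 - 2852.6 = -445.8
Trade balance (goods + services) = 285.6 + (-445.8) = -160.2
Net primary income = 382.0 - 913.3 = -531.3
Net secondary income = -261.4
Current account = -160.2 + (-531.3) + (-261.4) = -952.9
Financial account = -(-952.9) = 952.9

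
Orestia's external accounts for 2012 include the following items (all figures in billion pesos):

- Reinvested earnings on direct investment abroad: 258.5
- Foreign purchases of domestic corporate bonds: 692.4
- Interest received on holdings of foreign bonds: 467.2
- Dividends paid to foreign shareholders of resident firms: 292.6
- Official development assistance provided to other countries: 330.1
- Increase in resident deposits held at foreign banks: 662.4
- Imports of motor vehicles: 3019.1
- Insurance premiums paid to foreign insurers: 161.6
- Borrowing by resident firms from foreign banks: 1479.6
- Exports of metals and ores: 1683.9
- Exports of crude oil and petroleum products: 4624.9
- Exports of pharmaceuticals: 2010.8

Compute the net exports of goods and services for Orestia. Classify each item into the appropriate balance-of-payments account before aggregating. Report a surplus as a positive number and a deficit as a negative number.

5138.9

Goods: 1683.9 + 2010.8 + 4624.9 - 3019.1 = 5300.5
Services: -161.6
Trade balance = 5300.5 + (-161.6) = 5138.9
(Excluded from the trade balance — primary income: reinvested earnings on direct investment abroad 258.5, interest received on holdings of foreign bonds 467.2, dividends paid to foreign shareholders of resident firms 292.6; financial account: foreign purchases of domestic corporate bonds 692.4, increase in resident deposits held at foreign banks 662.4, borrowing by resident firms from foreign banks 1479.6; secondary income: official development assistance provided to other countries 330.1.)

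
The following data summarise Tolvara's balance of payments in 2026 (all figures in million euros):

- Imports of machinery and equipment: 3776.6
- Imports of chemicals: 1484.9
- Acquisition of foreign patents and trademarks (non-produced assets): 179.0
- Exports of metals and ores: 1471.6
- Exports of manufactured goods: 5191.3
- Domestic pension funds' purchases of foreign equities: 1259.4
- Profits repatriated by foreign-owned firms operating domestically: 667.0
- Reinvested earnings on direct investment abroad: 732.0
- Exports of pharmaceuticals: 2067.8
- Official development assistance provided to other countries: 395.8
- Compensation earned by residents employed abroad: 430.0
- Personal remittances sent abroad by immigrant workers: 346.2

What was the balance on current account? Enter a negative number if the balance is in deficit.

Goods: 1471.6 + 5191.3 - 3776.6 - 1484.9 + 2067.8 = 3469.2
Primary income: 732.0 + 430.0 - 667.0 = 495.0
Secondary income: -346.2 - 395.8 = -742.0
Current account = 3469.2 + 495.0 + (-742.0) = 3222.2
(Excluded from the current account — capital account: acquisition of foreign patents and trademarks (non-produced assets) 179.0; financial account: domestic pension funds' purchases of foreign equities 1259.4.)

3222.2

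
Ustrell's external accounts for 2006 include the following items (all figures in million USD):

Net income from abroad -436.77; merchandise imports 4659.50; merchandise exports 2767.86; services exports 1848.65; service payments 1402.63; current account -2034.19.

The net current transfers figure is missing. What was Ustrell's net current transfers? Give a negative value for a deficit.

-151.80

Current account = goods balance + services balance + net primary income + net secondary income
Sum of the known components = -1882.39
Net current transfers = CA - (known components) = -2034.19 - (-1882.39) = -151.80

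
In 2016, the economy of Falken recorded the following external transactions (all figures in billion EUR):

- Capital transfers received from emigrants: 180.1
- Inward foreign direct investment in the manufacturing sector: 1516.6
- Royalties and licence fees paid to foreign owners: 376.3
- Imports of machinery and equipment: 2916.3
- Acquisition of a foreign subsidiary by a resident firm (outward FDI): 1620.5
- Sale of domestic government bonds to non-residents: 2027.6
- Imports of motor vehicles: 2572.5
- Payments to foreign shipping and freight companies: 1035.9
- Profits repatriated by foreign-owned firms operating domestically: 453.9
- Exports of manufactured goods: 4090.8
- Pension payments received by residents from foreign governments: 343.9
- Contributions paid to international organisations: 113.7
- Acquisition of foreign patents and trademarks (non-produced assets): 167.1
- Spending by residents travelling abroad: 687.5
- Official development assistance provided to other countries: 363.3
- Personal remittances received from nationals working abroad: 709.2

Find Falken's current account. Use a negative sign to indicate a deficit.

-3375.5

Goods: -2916.3 - 2572.5 + 4090.8 = -1398.0
Services: -1035.9 - 687.5 - 376.3 = -2099.7
Primary income: -453.9
Secondary income: -113.7 + 343.9 + 709.2 - 363.3 = 576.1
Current account = (-1398.0) + (-2099.7) + (-453.9) + 576.1 = -3375.5
(Excluded from the current account — capital account: capital transfers received from emigrants 180.1, acquisition of foreign patents and trademarks (non-produced assets) 167.1; financial account: inward foreign direct investment in the manufacturing sector 1516.6, acquisition of a foreign subsidiary by a resident firm (outward FDI) 1620.5, sale of domestic government bonds to non-residents 2027.6.)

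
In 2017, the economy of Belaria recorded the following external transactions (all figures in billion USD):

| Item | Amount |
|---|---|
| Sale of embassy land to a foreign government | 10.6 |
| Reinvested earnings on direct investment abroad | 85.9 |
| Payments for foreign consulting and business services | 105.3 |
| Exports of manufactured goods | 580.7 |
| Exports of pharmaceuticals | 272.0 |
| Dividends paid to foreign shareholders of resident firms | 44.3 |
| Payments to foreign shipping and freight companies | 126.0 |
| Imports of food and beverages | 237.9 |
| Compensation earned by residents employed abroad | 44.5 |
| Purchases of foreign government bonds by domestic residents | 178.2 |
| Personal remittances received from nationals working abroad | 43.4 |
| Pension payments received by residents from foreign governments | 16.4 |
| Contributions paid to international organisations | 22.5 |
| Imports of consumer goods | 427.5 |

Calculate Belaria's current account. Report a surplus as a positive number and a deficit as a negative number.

Goods: -237.9 + 580.7 + 272.0 - 427.5 = 187.3
Services: -126.0 - 105.3 = -231.3
Primary income: 85.9 + 44.5 - 44.3 = 86.1
Secondary income: -22.5 + 16.4 + 43.4 = 37.3
Current account = 187.3 + (-231.3) + 86.1 + 37.3 = 79.4
(Excluded from the current account — capital account: sale of embassy land to a foreign government 10.6; financial account: purchases of foreign government bonds by domestic residents 178.2.)

79.4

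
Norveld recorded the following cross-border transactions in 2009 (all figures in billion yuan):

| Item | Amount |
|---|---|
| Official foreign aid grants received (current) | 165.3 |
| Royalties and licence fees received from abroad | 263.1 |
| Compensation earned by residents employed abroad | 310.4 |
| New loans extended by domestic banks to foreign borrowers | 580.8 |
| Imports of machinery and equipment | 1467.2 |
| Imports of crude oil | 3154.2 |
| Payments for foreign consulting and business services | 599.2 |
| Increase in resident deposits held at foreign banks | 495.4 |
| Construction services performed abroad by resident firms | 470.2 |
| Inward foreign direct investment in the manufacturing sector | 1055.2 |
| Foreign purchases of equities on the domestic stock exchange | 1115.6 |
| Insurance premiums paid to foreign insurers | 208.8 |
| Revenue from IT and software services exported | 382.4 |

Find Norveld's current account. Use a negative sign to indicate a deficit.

-3838.0

Goods: -3154.2 - 1467.2 = -4621.4
Services: -208.8 + 382.4 + 263.1 - 599.2 + 470.2 = 307.7
Primary income: 310.4
Secondary income: 165.3
Current account = (-4621.4) + 307.7 + 310.4 + 165.3 = -3838.0
(Excluded from the current account — financial account: new loans extended by domestic banks to foreign borrowers 580.8, increase in resident deposits held at foreign banks 495.4, inward foreign direct investment in the manufacturing sector 1055.2, foreign purchases of equities on the domestic stock exchange 1115.6.)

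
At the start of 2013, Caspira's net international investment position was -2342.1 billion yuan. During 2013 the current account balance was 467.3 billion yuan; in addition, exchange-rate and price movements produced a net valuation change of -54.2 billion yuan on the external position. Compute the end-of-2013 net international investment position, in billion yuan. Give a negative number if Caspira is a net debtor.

Change in NIIP = current account + net valuation change = 467.3 + (-54.2) = 413.1
End-of-year NIIP = -2342.1 + 413.1 = -1929.0

-1929.0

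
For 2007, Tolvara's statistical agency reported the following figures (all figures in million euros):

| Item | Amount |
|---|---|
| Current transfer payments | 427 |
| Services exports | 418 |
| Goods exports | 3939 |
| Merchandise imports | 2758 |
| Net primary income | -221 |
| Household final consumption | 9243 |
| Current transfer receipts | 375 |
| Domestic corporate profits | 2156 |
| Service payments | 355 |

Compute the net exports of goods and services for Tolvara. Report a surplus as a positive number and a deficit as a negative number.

1244

Goods balance = 3939 - 2758 = 1181
Services balance = 418 - 355 = 63
Trade balance (goods + services) = 1181 + 63 = 1244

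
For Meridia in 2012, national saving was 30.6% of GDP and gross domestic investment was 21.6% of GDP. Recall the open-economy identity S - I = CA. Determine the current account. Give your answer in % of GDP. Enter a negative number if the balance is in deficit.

S - I = CA (net lending to the rest of the world).
CA = S - I = 30.6 - 21.6 = 9.0

9.0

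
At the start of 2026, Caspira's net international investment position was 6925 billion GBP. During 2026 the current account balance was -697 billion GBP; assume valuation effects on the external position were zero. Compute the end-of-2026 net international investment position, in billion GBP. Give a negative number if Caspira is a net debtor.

With no valuation effects, change in NIIP = current account = -697
End-of-year NIIP = 6925 + (-697) = 6228

6228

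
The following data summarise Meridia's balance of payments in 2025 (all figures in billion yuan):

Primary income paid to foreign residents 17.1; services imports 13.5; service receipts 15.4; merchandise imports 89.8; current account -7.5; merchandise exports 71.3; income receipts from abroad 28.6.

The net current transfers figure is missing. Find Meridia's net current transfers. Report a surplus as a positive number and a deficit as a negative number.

-2.4

Current account = goods balance + services balance + net primary income + net secondary income
Sum of the known components = -5.1
Net current transfers = CA - (known components) = -7.5 - (-5.1) = -2.4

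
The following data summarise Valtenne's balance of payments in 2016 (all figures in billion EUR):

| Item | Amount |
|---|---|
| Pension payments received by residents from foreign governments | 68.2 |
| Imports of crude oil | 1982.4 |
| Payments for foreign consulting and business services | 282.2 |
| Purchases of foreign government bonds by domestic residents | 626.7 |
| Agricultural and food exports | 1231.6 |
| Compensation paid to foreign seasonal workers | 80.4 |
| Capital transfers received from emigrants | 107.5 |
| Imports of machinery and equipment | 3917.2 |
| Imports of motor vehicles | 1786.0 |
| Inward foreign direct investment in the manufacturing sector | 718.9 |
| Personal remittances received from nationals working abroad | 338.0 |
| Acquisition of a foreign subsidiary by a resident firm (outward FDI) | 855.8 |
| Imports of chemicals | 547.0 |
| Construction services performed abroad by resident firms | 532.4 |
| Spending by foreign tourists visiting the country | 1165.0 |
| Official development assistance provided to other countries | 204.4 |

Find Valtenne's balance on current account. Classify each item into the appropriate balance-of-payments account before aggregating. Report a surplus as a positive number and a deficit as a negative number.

Goods: -547.0 - 3917.2 - 1786.0 - 1982.4 + 1231.6 = -7001.0
Services: -282.2 + 532.4 + 1165.0 = 1415.2
Primary income: -80.4
Secondary income: 338.0 + 68.2 - 204.4 = 201.8
Current account = (-7001.0) + 1415.2 + (-80.4) + 201.8 = -5464.4
(Excluded from the current account — financial account: purchases of foreign government bonds by domestic residents 626.7, inward foreign direct investment in the manufacturing sector 718.9, acquisition of a foreign subsidiary by a resident firm (outward FDI) 855.8; capital account: capital transfers received from emigrants 107.5.)

-5464.4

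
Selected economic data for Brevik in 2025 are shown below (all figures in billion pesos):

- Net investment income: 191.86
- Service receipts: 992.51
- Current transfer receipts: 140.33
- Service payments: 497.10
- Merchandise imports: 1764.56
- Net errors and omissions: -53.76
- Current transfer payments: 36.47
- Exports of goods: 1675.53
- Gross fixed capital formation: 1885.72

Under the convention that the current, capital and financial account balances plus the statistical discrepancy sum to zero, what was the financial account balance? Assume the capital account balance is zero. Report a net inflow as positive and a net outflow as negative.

-648.34

Goods balance = 1675.53 - 1764.56 = -89.03
Services balance = 992.51 - 497.10 = 495.41
Trade balance (goods + services) = -89.03 + 495.41 = 406.38
Net primary income = 191.86
Net secondary income = 140.33 - 36.47 = 103.86
Current account = 406.38 + 191.86 + 103.86 = 702.10
Financial account = -(702.10 + (-53.76)) = -648.34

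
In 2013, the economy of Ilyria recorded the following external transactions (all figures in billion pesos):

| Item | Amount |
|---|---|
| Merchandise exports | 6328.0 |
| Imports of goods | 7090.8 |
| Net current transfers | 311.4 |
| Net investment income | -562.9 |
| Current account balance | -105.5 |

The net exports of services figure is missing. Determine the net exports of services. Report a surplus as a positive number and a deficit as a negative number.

908.8

Current account = goods balance + services balance + net primary income + net secondary income
Sum of the known components = -1014.3
Net exports of services = CA - (known components) = -105.5 - (-1014.3) = 908.8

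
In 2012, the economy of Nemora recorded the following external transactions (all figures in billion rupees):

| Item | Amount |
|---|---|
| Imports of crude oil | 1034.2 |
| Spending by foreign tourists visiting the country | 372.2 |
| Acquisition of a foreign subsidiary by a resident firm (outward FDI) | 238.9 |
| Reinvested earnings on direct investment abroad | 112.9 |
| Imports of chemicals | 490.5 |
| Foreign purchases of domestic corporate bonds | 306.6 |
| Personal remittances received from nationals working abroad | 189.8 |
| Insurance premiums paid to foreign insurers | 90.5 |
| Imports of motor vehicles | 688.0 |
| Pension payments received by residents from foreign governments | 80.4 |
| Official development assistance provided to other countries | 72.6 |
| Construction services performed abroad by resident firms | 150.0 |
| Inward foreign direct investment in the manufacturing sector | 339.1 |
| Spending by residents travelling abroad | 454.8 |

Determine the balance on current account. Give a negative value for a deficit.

Goods: -490.5 - 1034.2 - 688.0 = -2212.7
Services: -90.5 + 150.0 + 372.2 - 454.8 = -23.1
Primary income: 112.9
Secondary income: 189.8 - 72.6 + 80.4 = 197.6
Current account = (-2212.7) + (-23.1) + 112.9 + 197.6 = -1925.3
(Excluded from the current account — financial account: acquisition of a foreign subsidiary by a resident firm (outward FDI) 238.9, foreign purchases of domestic corporate bonds 306.6, inward foreign direct investment in the manufacturing sector 339.1.)

-1925.3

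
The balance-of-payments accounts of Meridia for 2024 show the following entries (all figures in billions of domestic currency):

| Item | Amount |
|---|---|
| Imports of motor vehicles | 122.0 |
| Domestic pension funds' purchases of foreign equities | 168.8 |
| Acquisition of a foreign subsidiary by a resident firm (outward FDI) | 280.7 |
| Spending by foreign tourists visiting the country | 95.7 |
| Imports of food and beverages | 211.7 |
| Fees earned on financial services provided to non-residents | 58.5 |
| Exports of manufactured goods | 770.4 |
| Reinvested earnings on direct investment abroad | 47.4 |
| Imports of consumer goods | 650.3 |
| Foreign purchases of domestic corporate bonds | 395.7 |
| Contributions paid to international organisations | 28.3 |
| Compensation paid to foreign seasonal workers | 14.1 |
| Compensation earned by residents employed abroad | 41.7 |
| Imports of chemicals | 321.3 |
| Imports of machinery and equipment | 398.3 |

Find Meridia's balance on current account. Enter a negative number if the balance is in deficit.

Goods: -211.7 - 321.3 - 122.0 - 398.3 - 650.3 + 770.4 = -933.2
Services: 58.5 + 95.7 = 154.2
Primary income: 47.4 + 41.7 - 14.1 = 75.0
Secondary income: -28.3
Current account = (-933.2) + 154.2 + 75.0 + (-28.3) = -732.3
(Excluded from the current account — financial account: domestic pension funds' purchases of foreign equities 168.8, acquisition of a foreign subsidiary by a resident firm (outward FDI) 280.7, foreign purchases of domestic corporate bonds 395.7.)

-732.3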